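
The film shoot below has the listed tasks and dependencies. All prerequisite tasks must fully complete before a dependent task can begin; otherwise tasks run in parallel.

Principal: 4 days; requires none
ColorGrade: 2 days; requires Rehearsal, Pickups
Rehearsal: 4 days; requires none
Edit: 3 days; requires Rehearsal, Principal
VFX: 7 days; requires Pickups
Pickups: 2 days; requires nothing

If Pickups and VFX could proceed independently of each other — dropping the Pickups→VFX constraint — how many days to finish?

Original critical path: Pickups→VFX = 2+7 = 9 ⇒ 9 days.
Without Pickups→VFX, VFX's earliest start moves from 2 to 0.
After: Rehearsal→Edit = 4+3 = 7 → 7 days.

7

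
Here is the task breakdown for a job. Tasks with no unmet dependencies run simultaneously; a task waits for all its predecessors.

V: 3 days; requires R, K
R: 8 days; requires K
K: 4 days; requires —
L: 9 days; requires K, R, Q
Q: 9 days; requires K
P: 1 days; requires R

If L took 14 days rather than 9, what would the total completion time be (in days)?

27

As given, the longest chain is K→Q→L = 4+9+9 = 22, so the finish is 22 days.
L lies on that path, so at 14 days the path becomes 27 days.
No other chain overtakes it, so the finish is 27 days.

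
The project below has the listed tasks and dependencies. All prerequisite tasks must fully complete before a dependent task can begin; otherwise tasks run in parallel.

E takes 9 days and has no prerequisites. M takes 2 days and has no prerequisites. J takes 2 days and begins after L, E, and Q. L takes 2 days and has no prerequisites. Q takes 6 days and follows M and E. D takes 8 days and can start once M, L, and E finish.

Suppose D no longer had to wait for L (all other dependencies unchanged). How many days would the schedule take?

With the dependency in place, E→Q→J = 9+6+2 = 17 sets the finish at 17 days.
Dropping L→D doesn't change D's earliest start (9); another predecessor still binds.
New critical path: E→Q→J = 9+6+2 = 17 ⇒ 17 days.

17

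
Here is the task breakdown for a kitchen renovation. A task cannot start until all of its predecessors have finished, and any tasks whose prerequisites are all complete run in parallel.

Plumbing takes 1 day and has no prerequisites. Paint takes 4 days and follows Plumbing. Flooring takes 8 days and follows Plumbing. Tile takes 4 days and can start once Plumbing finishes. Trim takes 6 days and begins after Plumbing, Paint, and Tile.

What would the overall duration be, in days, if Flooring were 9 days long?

Actual critical path: Plumbing→Paint→Trim = 1+4+6 = 11 ⇒ 11 days.
The longest path through Flooring is only 9 days, so Flooring has float 2.
No other chain overtakes it, so the finish is 11 days.

11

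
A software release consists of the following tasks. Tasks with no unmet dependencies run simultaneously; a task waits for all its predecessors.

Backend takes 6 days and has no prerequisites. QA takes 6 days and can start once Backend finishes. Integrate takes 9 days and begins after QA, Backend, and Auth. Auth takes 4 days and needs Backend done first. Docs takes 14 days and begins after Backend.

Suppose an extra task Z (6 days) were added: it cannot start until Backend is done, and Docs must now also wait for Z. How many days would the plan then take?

26

Originally the plan takes 21 days.
With Z inserted, Docs now waits for max(Backend, Z).
New critical path: Backend→Z→Docs = 6+6+14 = 26 ⇒ 26 days.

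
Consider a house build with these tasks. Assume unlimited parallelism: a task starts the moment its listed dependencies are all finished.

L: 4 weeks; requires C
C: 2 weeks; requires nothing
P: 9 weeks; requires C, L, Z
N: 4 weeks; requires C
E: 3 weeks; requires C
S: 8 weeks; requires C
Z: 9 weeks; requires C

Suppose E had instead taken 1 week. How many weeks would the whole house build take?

20

As given, the longest chain is C→Z→P = 2+9+9 = 20, so the finish is 20 weeks.
E has 15 weeks of float (longest path through it is 5).
No other chain overtakes it, so the finish is 20 weeks.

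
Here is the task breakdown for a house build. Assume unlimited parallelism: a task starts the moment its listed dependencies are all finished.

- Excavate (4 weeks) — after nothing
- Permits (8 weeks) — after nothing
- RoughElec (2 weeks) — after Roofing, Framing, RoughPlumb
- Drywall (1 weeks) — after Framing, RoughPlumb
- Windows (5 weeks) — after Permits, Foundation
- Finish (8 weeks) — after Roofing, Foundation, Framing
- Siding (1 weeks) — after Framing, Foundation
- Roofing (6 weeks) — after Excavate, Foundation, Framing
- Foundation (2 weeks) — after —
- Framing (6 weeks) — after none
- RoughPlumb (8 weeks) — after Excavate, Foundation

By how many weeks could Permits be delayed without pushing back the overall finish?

The longest chain is Framing→Roofing→Finish = 6+6+8 = 20; overall finish 20 weeks.
Permits finishes as early as 8 and must finish by 15.
Float = 20 − 13 = 7.

7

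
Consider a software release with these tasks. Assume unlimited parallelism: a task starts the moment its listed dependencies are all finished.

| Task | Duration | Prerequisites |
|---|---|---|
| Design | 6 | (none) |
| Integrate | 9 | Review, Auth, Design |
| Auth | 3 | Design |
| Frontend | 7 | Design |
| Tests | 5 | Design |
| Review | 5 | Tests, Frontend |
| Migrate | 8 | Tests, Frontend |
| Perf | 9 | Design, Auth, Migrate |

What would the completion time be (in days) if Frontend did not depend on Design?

Before: longest chain Design→Frontend→Migrate→Perf = 6+7+8+9 = 30, finish 30.
Without Design→Frontend, Frontend's earliest start moves from 6 to 0.
After: Design→Tests→Migrate→Perf = 6+5+8+9 = 28 → 28 days.

28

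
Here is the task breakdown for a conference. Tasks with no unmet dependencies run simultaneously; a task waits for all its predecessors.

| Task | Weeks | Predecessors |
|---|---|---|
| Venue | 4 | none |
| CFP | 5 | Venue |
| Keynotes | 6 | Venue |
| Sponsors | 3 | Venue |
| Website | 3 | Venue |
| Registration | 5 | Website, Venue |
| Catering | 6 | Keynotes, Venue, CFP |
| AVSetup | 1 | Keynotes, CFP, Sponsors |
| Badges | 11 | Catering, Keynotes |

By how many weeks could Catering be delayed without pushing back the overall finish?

0

Critical path: Venue→Keynotes→Catering→Badges = 4+6+6+11 = 27, so the finish is 27 weeks.
Catering finishes as early as 16 and must finish by 16.
So Catering can slip 16 − 16 = 0 weeks.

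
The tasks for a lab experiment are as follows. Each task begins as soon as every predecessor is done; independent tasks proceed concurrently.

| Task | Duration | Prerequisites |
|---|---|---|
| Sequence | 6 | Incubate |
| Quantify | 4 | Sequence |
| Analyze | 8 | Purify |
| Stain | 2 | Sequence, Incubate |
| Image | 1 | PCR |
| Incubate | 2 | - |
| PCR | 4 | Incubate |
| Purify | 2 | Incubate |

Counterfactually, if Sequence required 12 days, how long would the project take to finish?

The binding path is Incubate→Sequence→Quantify = 2+6+4 = 12; finish at 12 days.
Sequence lies on that path, so at 12 days the path becomes 18 days.
That remains the longest chain; total 18 days.

18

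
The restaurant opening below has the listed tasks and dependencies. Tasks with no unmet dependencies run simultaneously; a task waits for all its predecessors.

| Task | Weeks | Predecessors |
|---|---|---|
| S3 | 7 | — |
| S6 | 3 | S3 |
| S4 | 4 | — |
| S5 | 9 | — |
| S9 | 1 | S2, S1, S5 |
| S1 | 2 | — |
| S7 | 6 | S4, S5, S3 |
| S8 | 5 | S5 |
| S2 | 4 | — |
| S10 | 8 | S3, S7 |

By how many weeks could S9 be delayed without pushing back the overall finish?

13

Critical path: S5→S7→S10 = 9+6+8 = 23, so the finish is 23 weeks.
S9 finishes as early as 10 and must finish by 23.
Float = 23 − 10 = 13.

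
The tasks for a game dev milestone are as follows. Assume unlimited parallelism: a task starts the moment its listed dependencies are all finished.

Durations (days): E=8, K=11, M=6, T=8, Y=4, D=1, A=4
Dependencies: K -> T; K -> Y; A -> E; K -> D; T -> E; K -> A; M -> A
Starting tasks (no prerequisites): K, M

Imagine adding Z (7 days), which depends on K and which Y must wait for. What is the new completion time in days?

Originally the plan takes 27 days.
With Z inserted, Y now waits for max(K, Z).
New critical path: K→T→E = 11+8+8 = 27 ⇒ 27 days.

27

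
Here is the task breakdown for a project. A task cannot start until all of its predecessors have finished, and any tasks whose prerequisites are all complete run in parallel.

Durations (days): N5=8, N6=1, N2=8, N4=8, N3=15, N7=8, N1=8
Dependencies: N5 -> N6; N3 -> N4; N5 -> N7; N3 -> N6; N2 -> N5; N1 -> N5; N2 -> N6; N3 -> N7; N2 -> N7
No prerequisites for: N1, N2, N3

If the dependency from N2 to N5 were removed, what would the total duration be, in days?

24

Original critical path: N1→N5→N7 = 8+8+8 = 24 ⇒ 24 days.
Dropping N2→N5 doesn't change N5's earliest start (8); another predecessor still binds.
After: N1→N5→N7 = 8+8+8 = 24 → 24 days.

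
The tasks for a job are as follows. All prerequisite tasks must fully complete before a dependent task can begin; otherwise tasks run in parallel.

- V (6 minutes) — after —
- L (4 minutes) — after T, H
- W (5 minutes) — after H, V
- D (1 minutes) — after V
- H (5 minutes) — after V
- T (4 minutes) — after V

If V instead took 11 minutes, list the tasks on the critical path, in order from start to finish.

Baseline: V→H→W = 6+5+5 = 16 → 16 minutes.
V is on the critical path; changing it to 11 makes that path 21 minutes.
That remains the longest chain; total 21 minutes.

V, H, W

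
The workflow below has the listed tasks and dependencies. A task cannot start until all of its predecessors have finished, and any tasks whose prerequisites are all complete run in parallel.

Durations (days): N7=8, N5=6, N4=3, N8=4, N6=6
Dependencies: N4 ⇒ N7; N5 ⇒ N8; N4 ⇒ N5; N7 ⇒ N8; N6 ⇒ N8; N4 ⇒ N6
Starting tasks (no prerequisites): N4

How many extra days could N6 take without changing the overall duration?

2

Critical path: N4→N7→N8 = 3+8+4 = 15, so the finish is 15 days.
Longest path through N6: 13 days (earliest finish 9, latest finish 11).
Slack of N6 = 5 − 3 = 2 days.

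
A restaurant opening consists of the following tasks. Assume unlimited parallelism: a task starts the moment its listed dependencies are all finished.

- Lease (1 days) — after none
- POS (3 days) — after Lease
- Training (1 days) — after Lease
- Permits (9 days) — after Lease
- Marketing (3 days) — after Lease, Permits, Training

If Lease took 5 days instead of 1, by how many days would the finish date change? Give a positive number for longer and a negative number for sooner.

The binding path is Lease→Permits→Marketing = 1+9+3 = 13; finish at 13 days.
Since Lease is critical, the +4 change carries straight to that chain (now 17 days).
The critical path is still Lease→Permits→Marketing; finish is now 17 days.
Change in finish: 17 − 13 = +4 days.

4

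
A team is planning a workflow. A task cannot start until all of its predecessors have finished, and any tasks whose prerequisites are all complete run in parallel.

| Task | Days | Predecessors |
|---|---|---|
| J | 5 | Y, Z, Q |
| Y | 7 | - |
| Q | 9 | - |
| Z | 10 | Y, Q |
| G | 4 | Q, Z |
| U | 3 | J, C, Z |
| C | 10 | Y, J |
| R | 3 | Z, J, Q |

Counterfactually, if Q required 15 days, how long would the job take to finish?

43

Critical path before the change: Q→Z→J→C→U = 9+10+5+10+3 = 37 giving 37 days.
Q is on the critical path; changing it to 15 makes that path 43 days.
The critical path is still Q→Z→J→C→U; finish is now 43 days.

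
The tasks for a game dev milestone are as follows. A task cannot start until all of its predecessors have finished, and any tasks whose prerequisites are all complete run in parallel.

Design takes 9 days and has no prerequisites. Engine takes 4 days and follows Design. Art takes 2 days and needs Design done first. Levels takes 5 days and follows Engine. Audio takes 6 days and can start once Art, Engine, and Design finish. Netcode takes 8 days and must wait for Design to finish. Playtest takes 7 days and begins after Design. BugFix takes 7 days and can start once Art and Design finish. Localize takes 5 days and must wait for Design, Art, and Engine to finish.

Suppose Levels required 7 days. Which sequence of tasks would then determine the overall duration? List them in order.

Design, Engine, Levels

As given, the longest chain is Design→Engine→Audio = 9+4+6 = 19, so the finish is 19 days.
The longest path through Levels is only 18 days, so Levels has float 1.
Now Design→Engine→Levels = 9+4+7 = 20 is longest, so the finish becomes 20 days.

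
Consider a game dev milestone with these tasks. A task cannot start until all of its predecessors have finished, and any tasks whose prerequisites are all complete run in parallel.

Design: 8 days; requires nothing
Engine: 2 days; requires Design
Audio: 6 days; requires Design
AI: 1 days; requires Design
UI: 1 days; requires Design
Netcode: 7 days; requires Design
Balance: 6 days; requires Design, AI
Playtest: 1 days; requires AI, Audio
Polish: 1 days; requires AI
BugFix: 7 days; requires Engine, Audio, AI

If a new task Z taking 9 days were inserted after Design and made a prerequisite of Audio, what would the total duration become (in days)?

Originally the game dev milestone takes 21 days.
With Z inserted, Audio now waits for max(Design, Z).
New critical path: Design→Z→Audio→BugFix = 8+9+6+7 = 30 ⇒ 30 days.

30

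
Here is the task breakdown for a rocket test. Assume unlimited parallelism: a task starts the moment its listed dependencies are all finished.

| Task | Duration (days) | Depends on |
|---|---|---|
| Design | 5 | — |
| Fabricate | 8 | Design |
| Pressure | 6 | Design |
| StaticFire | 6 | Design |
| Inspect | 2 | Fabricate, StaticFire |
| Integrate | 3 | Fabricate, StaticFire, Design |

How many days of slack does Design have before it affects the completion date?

Critical path: Design→Fabricate→Integrate = 5+8+3 = 16, so the finish is 16 days.
The longest chain containing Design totals 16 days.
Slack of Design = 0 − 0 = 0 days.

0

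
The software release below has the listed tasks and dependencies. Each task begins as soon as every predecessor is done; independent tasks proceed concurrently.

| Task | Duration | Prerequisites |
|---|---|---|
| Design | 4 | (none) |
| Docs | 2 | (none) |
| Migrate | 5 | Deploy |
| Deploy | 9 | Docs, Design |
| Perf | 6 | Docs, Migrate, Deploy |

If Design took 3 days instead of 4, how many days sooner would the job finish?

Actual critical path: Design→Deploy→Migrate→Perf = 4+9+5+6 = 24 ⇒ 24 days.
Design is on the critical path; changing it to 3 makes that path 23 days.
The critical path is still Design→Deploy→Migrate→Perf; finish is now 23 days.
Change in finish: 23 − 24 = -1 days.

1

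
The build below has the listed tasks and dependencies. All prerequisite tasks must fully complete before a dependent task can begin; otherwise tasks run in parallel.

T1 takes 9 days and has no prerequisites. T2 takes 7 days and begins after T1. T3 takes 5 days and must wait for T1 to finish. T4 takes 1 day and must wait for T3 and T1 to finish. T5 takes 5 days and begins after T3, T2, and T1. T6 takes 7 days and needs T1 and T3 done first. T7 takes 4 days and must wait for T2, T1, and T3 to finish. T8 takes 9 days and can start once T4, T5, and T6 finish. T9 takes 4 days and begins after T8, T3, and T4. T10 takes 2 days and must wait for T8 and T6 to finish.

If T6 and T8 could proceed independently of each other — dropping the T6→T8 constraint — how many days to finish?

With the dependency in place, T1→T2→T5→T8→T9 = 9+7+5+9+4 = 34 sets the finish at 34 days.
Dropping T6→T8 doesn't change T8's earliest start (21); another predecessor still binds.
After: T1→T2→T5→T8→T9 = 9+7+5+9+4 = 34 → 34 days.

34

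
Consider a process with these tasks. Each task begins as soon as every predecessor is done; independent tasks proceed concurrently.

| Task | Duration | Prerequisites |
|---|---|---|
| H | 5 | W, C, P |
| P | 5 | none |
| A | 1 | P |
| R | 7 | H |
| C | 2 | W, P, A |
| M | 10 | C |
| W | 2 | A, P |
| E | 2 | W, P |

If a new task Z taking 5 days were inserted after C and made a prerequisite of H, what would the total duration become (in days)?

27

Originally the process takes 22 days.
With Z inserted, H now waits for max(W, C, P, Z).
New critical path: P→A→W→C→Z→H→R = 5+1+2+2+5+5+7 = 27 ⇒ 27 days.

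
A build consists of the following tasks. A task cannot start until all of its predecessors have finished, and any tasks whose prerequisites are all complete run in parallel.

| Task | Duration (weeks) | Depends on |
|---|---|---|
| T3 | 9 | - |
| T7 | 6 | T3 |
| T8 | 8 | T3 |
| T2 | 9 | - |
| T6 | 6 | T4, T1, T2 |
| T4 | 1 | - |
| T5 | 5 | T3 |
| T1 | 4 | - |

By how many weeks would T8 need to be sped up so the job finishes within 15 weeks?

Current finish: 17 weeks; target: 15.
T8 is on every critical path, so each week cut from T8 cuts the finish by one (this holds down to a finish of 15).
Need 17 − 15 = 2 weeks off T8 → T8 becomes 6 weeks, finish becomes 15.

2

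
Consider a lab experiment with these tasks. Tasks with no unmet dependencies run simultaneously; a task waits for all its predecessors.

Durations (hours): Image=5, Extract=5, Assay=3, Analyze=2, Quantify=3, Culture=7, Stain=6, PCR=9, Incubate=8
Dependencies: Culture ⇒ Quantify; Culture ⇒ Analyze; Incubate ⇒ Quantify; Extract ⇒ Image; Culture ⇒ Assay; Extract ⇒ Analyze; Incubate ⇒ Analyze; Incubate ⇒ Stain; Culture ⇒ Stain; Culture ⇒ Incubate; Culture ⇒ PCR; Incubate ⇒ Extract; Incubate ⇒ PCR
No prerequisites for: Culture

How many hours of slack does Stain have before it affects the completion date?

4

Culture→Incubate→Extract→Image = 7+8+5+5 = 25 sets the makespan at 25 hours.
The longest chain containing Stain totals 21 hours.
Float = 25 − 21 = 4.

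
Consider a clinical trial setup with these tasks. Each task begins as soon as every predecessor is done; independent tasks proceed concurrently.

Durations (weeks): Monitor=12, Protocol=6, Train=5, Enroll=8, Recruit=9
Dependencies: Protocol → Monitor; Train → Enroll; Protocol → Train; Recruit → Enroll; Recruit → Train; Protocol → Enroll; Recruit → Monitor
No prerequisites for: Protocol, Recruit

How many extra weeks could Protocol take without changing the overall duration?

3

The longest chain is Recruit→Train→Enroll = 9+5+8 = 22; overall finish 22 weeks.
Protocol finishes as early as 6 and must finish by 9.
So Protocol can slip 9 − 6 = 3 weeks.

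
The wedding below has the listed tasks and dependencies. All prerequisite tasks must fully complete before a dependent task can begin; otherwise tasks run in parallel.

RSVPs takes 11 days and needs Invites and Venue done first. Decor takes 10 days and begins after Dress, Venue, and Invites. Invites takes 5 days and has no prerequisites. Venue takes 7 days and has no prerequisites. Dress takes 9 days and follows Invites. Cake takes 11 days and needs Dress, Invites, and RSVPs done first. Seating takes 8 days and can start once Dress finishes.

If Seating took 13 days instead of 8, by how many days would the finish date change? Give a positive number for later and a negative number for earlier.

0

Critical path before the change: Venue→RSVPs→Cake = 7+11+11 = 29 giving 29 days.
Seating has 7 days of float (longest path through it is 22).
The critical path is still Venue→RSVPs→Cake; finish is now 29 days.
Change in finish: 29 − 29 = +0 days.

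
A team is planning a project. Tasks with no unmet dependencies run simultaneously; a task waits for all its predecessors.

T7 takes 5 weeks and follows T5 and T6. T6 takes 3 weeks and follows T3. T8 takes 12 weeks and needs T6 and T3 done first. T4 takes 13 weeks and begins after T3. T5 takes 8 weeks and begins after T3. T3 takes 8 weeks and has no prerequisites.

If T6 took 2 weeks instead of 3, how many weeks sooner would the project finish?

Actual critical path: T3→T6→T8 = 8+3+12 = 23 ⇒ 23 weeks.
T6 is on the critical path; changing it to 2 makes that path 22 weeks.
That remains the longest chain; total 22 weeks.
Change in finish: 22 − 23 = -1 weeks.

1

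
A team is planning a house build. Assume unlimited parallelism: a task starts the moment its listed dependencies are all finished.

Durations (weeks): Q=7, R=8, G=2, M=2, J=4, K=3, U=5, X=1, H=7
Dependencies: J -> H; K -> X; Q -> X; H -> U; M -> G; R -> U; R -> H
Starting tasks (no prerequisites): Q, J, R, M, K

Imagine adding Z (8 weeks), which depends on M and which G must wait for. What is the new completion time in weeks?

20

Originally the house build takes 20 weeks.
With Z inserted, G now waits for max(M, Z).
New critical path: R→H→U = 8+7+5 = 20 ⇒ 20 weeks.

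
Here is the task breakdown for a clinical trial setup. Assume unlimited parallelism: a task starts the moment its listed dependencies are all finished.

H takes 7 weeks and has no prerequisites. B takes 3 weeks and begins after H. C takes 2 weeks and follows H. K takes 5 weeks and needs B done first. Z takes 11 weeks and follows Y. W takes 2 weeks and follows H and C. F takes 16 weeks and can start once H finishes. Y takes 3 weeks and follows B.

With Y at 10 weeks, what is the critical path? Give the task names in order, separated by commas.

H, B, Y, Z

Actual critical path: H→B→Y→Z = 7+3+3+11 = 24 ⇒ 24 weeks.
Y is on the critical path; changing it to 10 makes that path 31 weeks.
No other chain overtakes it, so the finish is 31 weeks.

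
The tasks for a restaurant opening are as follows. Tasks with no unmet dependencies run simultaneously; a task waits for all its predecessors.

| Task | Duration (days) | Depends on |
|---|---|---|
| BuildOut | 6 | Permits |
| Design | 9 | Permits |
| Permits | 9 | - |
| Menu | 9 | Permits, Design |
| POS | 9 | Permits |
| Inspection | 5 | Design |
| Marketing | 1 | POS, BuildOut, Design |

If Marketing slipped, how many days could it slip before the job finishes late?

Permits→Design→Menu = 9+9+9 = 27 sets the makespan at 27 days.
Marketing finishes as early as 19 and must finish by 27.
Slack of Marketing = 26 − 18 = 8 days.

8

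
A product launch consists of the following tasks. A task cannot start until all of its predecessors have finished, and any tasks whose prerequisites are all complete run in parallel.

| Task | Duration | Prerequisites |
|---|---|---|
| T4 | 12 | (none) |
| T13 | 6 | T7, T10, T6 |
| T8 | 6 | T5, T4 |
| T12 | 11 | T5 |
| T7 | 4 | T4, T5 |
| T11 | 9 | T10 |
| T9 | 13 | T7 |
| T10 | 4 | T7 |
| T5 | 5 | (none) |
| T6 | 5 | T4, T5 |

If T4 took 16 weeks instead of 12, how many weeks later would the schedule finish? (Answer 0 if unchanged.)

4

Actual critical path: T4→T7→T9 = 12+4+13 = 29 ⇒ 29 weeks.
Since T4 is critical, the +4 change carries straight to that chain (now 33 weeks).
No other chain overtakes it, so the finish is 33 weeks.
Change in finish: 33 − 29 = +4 weeks.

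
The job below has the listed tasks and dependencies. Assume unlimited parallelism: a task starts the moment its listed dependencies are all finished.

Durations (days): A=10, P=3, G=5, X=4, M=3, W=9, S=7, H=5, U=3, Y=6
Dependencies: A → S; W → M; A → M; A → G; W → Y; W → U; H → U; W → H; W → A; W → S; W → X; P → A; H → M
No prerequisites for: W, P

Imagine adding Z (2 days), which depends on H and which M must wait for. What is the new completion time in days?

26

Originally the job takes 26 days.
With Z inserted, M now waits for max(W, H, A, Z).
New critical path: W→A→S = 9+10+7 = 26 ⇒ 26 days.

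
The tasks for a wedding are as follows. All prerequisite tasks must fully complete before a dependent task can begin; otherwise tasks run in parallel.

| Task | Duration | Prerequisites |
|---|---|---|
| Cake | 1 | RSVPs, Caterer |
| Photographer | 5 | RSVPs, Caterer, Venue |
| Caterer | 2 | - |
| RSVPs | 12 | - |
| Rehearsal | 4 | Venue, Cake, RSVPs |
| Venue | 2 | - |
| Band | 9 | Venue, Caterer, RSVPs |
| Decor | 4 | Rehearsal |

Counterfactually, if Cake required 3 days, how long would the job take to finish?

23

Baseline: RSVPs→Cake→Rehearsal→Decor = 12+1+4+4 = 21 → 21 days.
Since Cake is critical, the +2 change carries straight to that chain (now 23 days).
That remains the longest chain; total 23 days.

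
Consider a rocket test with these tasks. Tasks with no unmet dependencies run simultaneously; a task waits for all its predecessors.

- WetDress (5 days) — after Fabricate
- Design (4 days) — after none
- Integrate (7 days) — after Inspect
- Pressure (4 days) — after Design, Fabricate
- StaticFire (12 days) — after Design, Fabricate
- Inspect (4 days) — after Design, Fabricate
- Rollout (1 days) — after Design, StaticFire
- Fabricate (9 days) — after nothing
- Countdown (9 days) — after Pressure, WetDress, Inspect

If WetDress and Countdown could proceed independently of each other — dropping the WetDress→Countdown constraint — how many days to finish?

Before: longest chain Fabricate→WetDress→Countdown = 9+5+9 = 23, finish 23.
Without WetDress→Countdown, Countdown's earliest start moves from 14 to 13.
New critical path: Fabricate→Pressure→Countdown = 9+4+9 = 22 ⇒ 22 days.

22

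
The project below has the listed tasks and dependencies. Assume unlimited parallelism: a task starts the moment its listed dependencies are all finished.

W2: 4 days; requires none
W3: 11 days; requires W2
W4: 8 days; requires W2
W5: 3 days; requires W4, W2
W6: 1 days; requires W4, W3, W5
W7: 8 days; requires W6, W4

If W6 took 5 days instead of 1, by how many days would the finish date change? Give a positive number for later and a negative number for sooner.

As given, the longest chain is W2→W3→W6→W7 = 4+11+1+8 = 24, so the finish is 24 days.
W6 lies on that path, so at 5 days the path becomes 28 days.
No other chain overtakes it, so the finish is 28 days.
Change in finish: 28 − 24 = +4 days.

4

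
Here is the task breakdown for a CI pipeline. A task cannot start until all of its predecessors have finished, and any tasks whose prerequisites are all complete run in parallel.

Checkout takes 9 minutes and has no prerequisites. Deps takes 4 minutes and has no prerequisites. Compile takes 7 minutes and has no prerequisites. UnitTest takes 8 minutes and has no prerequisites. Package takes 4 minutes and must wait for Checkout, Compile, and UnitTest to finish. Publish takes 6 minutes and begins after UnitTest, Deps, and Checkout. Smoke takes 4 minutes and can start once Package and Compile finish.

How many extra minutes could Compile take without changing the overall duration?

2

Critical path: Checkout→Package→Smoke = 9+4+4 = 17, so the finish is 17 minutes.
The longest chain containing Compile totals 15 minutes.
Slack of Compile = 2 − 0 = 2 minutes.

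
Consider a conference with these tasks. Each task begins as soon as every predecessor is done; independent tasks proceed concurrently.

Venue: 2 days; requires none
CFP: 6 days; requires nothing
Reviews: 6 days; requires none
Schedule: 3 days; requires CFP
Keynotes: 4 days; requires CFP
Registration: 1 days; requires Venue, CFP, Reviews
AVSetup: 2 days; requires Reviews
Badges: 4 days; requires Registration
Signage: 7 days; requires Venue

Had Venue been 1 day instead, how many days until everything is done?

Baseline: CFP→Registration→Badges = 6+1+4 = 11 → 11 days.
Venue has 2 days of float (longest path through it is 9).
That remains the longest chain; total 11 days.

11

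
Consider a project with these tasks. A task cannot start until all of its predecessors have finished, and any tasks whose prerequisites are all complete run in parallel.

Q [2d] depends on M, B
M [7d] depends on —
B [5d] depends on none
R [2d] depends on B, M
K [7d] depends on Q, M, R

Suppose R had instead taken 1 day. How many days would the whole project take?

16

Critical path before the change: M→R→K = 7+2+7 = 16 giving 16 days.
R lies on that path, so at 1 day the path becomes 15 days.
New critical path: M→Q→K = 7+2+7 = 16 ⇒ 16 days.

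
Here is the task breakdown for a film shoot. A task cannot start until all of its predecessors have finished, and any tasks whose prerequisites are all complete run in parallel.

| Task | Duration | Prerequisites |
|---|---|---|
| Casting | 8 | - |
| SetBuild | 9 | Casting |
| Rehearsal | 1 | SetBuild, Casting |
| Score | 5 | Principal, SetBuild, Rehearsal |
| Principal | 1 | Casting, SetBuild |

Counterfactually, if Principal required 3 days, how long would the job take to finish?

The binding path is Casting→SetBuild→Principal→Score = 8+9+1+5 = 23; finish at 23 days.
Principal is on the critical path; changing it to 3 makes that path 25 days.
No other chain overtakes it, so the finish is 25 days.

25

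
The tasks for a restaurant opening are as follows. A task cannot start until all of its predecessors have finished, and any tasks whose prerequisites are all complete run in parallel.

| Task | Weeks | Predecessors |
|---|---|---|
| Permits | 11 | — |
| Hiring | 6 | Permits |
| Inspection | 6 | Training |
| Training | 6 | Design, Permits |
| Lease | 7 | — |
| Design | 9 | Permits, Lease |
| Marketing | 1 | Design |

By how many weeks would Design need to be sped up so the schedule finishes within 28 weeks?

Current finish: 32 weeks; target: 28.
Design is on every critical path, so each week cut from Design cuts the finish by one (this holds down to a finish of 24).
Need 32 − 28 = 4 weeks off Design → Design becomes 5 weeks, finish becomes 28.

4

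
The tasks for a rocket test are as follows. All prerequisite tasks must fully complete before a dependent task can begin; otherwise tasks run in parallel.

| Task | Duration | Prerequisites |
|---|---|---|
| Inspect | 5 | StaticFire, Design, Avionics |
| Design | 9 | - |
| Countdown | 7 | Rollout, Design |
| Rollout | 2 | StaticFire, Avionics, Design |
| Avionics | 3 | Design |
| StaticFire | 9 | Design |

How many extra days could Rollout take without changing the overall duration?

0

The longest chain is Design→StaticFire→Rollout→Countdown = 9+9+2+7 = 27; overall finish 27 days.
Rollout finishes as early as 20 and must finish by 20.
So Rollout can slip 20 − 20 = 0 days.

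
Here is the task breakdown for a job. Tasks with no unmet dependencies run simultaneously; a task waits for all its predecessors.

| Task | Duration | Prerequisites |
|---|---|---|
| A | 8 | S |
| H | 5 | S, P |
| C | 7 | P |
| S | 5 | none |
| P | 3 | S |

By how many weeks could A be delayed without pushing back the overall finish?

Critical path: S→P→C = 5+3+7 = 15, so the finish is 15 weeks.
A finishes as early as 13 and must finish by 15.
Float = 15 − 13 = 2.

2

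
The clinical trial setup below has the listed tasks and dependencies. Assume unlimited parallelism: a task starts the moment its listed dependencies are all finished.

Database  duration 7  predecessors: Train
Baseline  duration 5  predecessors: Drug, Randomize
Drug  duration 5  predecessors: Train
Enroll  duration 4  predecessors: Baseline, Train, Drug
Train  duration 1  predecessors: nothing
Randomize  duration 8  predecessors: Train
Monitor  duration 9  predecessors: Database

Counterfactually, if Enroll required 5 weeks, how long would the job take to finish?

19

Baseline: Train→Randomize→Baseline→Enroll = 1+8+5+4 = 18 → 18 weeks.
Enroll is on the critical path; changing it to 5 makes that path 19 weeks.
The critical path is still Train→Randomize→Baseline→Enroll; finish is now 19 weeks.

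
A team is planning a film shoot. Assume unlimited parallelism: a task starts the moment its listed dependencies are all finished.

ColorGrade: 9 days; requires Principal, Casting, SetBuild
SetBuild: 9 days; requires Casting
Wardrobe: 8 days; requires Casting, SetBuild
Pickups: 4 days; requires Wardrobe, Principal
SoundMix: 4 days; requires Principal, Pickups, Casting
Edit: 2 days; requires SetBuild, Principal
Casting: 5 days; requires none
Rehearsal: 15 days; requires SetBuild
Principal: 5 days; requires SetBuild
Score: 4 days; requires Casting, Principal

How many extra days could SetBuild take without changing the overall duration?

Critical path: Casting→SetBuild→Wardrobe→Pickups→SoundMix = 5+9+8+4+4 = 30, so the finish is 30 days.
SetBuild finishes as early as 14 and must finish by 14.
So SetBuild can slip 14 − 14 = 0 days.

0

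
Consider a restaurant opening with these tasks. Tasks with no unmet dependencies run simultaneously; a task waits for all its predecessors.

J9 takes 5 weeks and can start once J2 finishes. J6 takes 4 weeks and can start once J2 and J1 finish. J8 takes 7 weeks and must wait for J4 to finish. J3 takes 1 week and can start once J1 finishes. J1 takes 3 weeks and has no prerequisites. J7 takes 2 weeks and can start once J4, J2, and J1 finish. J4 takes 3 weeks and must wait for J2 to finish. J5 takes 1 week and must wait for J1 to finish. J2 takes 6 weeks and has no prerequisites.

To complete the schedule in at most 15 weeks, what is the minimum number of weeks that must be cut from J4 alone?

Current finish: 16 weeks; target: 15.
J4 is on every critical path, so each week cut from J4 cuts the finish by one (this holds down to a finish of 14).
Need 16 − 15 = 1 week off J4 → J4 becomes 2 weeks, finish becomes 15.

1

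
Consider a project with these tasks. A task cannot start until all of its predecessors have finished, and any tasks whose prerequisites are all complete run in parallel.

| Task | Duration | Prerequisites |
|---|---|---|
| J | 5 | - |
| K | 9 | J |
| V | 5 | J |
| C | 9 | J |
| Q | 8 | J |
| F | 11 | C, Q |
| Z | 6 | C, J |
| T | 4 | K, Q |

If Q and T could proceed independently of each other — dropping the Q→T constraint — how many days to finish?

25

With the dependency in place, J→C→F = 5+9+11 = 25 sets the finish at 25 days.
Dropping Q→T doesn't change T's earliest start (14); another predecessor still binds.
New critical path: J→C→F = 5+9+11 = 25 ⇒ 25 days.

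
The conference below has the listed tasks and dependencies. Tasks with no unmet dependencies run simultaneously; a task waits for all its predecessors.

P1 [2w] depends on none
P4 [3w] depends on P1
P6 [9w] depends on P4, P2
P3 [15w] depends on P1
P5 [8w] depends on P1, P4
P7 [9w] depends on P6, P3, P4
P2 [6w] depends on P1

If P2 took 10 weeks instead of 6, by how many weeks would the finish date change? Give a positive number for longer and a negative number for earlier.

Baseline: P1→P2→P6→P7 = 2+6+9+9 = 26 → 26 weeks.
P2 lies on that path, so at 10 weeks the path becomes 30 weeks.
No other chain overtakes it, so the finish is 30 weeks.
Change in finish: 30 − 26 = +4 weeks.

4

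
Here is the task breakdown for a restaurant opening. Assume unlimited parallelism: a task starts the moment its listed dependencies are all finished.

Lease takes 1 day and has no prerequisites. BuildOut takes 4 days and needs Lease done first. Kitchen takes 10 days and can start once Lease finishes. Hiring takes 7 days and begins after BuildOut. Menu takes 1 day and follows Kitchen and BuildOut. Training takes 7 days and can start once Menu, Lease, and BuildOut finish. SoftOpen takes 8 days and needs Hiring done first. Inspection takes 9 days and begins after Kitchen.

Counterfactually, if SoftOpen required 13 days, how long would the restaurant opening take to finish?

25

Actual critical path: Lease→BuildOut→Hiring→SoftOpen = 1+4+7+8 = 20 ⇒ 20 days.
Since SoftOpen is critical, the +5 change carries straight to that chain (now 25 days).
No other chain overtakes it, so the finish is 25 days.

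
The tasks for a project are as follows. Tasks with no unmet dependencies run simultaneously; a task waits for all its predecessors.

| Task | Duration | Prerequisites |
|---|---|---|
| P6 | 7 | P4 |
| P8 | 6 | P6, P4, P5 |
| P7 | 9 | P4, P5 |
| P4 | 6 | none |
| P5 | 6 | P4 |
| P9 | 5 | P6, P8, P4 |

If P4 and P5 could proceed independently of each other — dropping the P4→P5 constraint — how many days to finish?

24

Before: longest chain P4→P6→P8→P9 = 6+7+6+5 = 24, finish 24.
Without P4→P5, P5's earliest start moves from 6 to 0.
New critical path: P4→P6→P8→P9 = 6+7+6+5 = 24 ⇒ 24 days.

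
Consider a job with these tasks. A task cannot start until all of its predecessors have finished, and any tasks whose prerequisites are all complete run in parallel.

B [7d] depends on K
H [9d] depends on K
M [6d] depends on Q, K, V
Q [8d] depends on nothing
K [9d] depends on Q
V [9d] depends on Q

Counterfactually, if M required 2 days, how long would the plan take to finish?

26

As given, the longest chain is Q→K→H = 8+9+9 = 26, so the finish is 26 days.
The longest path through M is only 23 days, so M has float 3.
That remains the longest chain; total 26 days.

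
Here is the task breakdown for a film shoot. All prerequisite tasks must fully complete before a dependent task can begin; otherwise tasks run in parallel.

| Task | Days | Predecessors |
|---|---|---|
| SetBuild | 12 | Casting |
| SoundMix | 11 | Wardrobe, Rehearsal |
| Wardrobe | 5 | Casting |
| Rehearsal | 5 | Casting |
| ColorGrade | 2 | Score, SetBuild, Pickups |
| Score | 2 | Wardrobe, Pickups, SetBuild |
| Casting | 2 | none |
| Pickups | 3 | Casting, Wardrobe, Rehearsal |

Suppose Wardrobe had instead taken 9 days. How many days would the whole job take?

The binding path is Casting→Wardrobe→SoundMix = 2+5+11 = 18; finish at 18 days.
Wardrobe is on the critical path; changing it to 9 makes that path 22 days.
No other chain overtakes it, so the finish is 22 days.

22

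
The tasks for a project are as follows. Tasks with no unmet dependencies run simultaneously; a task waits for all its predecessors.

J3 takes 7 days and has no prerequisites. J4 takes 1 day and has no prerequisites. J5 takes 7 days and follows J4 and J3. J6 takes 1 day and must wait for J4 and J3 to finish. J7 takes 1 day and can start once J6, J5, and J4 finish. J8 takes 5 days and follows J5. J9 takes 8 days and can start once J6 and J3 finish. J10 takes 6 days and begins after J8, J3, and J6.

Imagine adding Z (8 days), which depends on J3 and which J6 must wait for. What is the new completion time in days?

Originally the project takes 25 days.
With Z inserted, J6 now waits for max(J4, J3, Z).
New critical path: J3→J5→J8→J10 = 7+7+5+6 = 25 ⇒ 25 days.

25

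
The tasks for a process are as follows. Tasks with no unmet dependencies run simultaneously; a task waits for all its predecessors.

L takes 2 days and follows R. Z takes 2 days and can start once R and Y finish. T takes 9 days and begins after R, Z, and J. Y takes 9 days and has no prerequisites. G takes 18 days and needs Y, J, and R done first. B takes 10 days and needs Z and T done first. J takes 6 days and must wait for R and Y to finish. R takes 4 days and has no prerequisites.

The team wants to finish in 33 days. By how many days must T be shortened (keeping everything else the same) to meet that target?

1

Current finish: 34 days; target: 33.
T is on every critical path, so each day cut from T cuts the finish by one (this holds down to a finish of 33).
Need 34 − 33 = 1 day off T → T becomes 8 days, finish becomes 33.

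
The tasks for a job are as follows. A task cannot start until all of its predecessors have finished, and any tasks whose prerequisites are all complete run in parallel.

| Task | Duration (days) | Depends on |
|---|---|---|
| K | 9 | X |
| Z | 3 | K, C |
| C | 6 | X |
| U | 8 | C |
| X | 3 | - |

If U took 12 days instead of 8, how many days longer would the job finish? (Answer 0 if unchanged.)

Baseline: X→C→U = 3+6+8 = 17 → 17 days.
U is on the critical path; changing it to 12 makes that path 21 days.
That remains the longest chain; total 21 days.
Change in finish: 21 − 17 = +4 days.

4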